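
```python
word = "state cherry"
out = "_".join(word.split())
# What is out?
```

Trace:
`word = "state cherry"` → word = 'state cherry'
`out = "_".join(word.split())` → out = 'state_cherry'
So out = 'state_cherry'

Answer: 'state_cherry'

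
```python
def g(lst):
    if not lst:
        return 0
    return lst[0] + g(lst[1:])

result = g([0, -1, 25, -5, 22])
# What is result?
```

0 + (-1) + 25 + (-5) + 22 + 0 = 41

Answer: 41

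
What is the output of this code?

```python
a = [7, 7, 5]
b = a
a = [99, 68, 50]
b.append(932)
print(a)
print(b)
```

Key concept: rebinding vs mutation: a is rebound to a new list, b still points at the original.
Step by step:
`a = [7, 7, 5]` → a = [7, 7, 5]
`b = a` → b = [7, 7, 5] (same object as a)
`a = [99, 68, 50]` → a = [99, 68, 50]
`b.append(932)` → b = [7, 7, 5, 932]
`print(a)` → prints [99, 68, 50]
`print(b)` → prints [7, 7, 5, 932]

Answer:
[99, 68, 50]
[7, 7, 5, 932]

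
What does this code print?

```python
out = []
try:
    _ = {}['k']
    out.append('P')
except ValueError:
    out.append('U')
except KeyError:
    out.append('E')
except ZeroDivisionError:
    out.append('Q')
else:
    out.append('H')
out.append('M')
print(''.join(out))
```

Execution trace: 'E' (except KeyError) → 'M' (after the try/except). Output: EM

Answer: EM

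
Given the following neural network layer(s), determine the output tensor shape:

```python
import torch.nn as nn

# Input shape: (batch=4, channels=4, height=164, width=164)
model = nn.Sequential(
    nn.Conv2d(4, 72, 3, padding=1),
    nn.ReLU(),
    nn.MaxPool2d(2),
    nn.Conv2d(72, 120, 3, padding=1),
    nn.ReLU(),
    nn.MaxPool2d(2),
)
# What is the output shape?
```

Input: (4, 4, 164, 164) -> after first Conv2d: (4, 72, 164, 164) -> after first MaxPool2d: (4, 72, 82, 82) -> after second Conv2d: (4, 120, 82, 82) -> Output: (4, 120, 41, 41)

Answer: (4, 120, 41, 41)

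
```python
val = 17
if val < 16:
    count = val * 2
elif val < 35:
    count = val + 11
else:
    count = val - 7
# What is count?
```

Trace:
`val = 17` → val = 17
`if val < 16: ...` → val < 16 is False, val < 35 is True → count = 28
So count = 28

Answer: 28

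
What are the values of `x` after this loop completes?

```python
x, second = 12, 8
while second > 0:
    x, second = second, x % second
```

GCD of 12 and 8
`x` takes the values: 12 → 8 → 4

Answer: 4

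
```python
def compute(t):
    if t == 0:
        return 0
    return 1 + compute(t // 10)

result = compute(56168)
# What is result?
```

Count of digits of 56168: 5

Answer: 5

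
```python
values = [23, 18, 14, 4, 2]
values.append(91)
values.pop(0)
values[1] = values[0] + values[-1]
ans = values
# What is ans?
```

Trace:
`values = [23, 18, 14, 4, 2]` → values = [23, 18, 14, 4, 2]
`values.append(91)` → values = [23, 18, 14, 4, 2, 91]
`values.pop(0)` → values = [18, 14, 4, 2, 91]
`values[1] = values[0] + values[-1]` → values = [18, 109, 4, 2, 91]
`ans = values` → ans = [18, 109, 4, 2, 91]
So ans = [18, 109, 4, 2, 91]

Answer: [18, 109, 4, 2, 91]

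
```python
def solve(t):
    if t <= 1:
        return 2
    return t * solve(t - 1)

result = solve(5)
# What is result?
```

solve(5) = 5 * 4 * 3 * 2 * 2 = 240

Answer: 240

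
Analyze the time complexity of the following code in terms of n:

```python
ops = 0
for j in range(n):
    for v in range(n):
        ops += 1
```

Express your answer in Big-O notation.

Each loop level contributes: n × n. Multiplying the contributions gives O(n^2).

Answer: O(n^2)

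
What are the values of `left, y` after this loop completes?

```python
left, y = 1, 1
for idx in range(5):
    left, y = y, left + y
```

Fibonacci: after 5 iterations
`left, y` takes the values: (1, 1) → (1, 2) → (2, 3) → (3, 5) → (5, 8) → (8, 13)

Answer: 8, 13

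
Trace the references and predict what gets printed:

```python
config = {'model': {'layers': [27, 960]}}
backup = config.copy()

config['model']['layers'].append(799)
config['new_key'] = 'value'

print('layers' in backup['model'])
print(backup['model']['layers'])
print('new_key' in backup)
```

Key concept: shallow copy gotcha with nested dict.
Step by step:
`config = {'model': {'layers': [27, 960]}}` → config = {'model': {'layers': [27, 960]}}
`backup = config.copy()` → backup = {'model': {'layers': [27, 960]}}
`config['model']['layers'].append(799)` → config = {'model': {'layers': [27, 960, 799]}}; backup = {'model': {'layers': [27, 960, 799]}}
`config['new_key'] = 'value'` → config = {'model': {'layers': [27, 960, 799]}, 'new_key': 'value'}
`print('layers' in backup['model'])` → prints True
`print(backup['model']['layers'])` → prints [27, 960, 799]
`print('new_key' in backup)` → prints False

Answer:
True
[27, 960, 799]
False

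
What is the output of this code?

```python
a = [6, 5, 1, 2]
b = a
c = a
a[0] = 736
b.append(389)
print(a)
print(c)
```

Key concept: multiple aliases.
Step by step:
`a = [6, 5, 1, 2]` → a = [6, 5, 1, 2]
`b = a` → b = [6, 5, 1, 2] (same object as a)
`c = a` → c = [6, 5, 1, 2] (same object as a, b)
`a[0] = 736` → a = [736, 5, 1, 2] (same object as b, c); b = [736, 5, 1, 2] (same object as a, c); c = [736, 5, 1, 2] (same object as a, b)
`b.append(389)` → a = [736, 5, 1, 2, 389] (same object as b, c); b = [736, 5, 1, 2, 389] (same object as a, c); c = [736, 5, 1, 2, 389] (same object as a, b)
`print(a)` → prints [736, 5, 1, 2, 389]
`print(c)` → prints [736, 5, 1, 2, 389]

Answer:
[736, 5, 1, 2, 389]
[736, 5, 1, 2, 389]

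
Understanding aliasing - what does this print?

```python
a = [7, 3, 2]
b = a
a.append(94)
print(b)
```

Key concept: basic list aliasing.
Step by step:
`a = [7, 3, 2]` → a = [7, 3, 2]
`b = a` → b = [7, 3, 2] (same object as a)
`a.append(94)` → a = [7, 3, 2, 94] (same object as b); b = [7, 3, 2, 94] (same object as a)
`print(b)` → prints [7, 3, 2, 94]

Answer: [7, 3, 2, 94]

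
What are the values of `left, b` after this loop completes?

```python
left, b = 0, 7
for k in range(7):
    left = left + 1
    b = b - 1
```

left goes 0→7, b goes 7→0
`left, b` takes the values: (0, 7) → (1, 7) → (1, 6) → (2, 6) → (2, 5) → (3, 5) → (3, 4) → (4, 4) → (4, 3) → (5, 3) → (5, 2) → (6, 2) → (6, 1) → (7, 1) → (7, 0)

Answer: 7, 0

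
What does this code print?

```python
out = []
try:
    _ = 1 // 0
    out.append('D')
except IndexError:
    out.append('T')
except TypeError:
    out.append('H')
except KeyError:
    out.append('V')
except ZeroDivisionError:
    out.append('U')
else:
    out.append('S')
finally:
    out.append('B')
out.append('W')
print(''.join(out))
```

Execution trace: 'U' (except ZeroDivisionError) → 'B' (finally) → 'W' (after the try/except). Output: UBW

Answer: UBW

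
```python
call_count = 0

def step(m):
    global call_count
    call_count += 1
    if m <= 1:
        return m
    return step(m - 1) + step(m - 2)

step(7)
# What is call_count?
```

Calls(m) = 1 + Calls(m-1) + Calls(m-2); Calls(0)=Calls(1)=1. For m=7 this gives 41.

Answer: 41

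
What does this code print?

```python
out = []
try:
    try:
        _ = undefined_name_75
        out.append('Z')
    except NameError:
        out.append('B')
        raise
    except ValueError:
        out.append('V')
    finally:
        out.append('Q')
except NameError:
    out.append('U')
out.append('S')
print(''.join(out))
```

Execution trace: 'B' (except NameError) → 'Q' (finally) → 'U' (outer except NameError) → 'S' (after the try/except). Output: BQUS

Answer: BQUS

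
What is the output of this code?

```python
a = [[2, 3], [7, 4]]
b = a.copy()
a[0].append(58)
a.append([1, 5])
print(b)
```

Key concept: shallow copy with nested lists.
Step by step:
`a = [[2, 3], [7, 4]]` → a = [[2, 3], [7, 4]]
`b = a.copy()` → b = [[2, 3], [7, 4]]
`a[0].append(58)` → a = [[2, 3, 58], [7, 4]]; b = [[2, 3, 58], [7, 4]]
`a.append([1, 5])` → a = [[2, 3, 58], [7, 4], [1, 5]]
`print(b)` → prints [[2, 3, 58], [7, 4]]

Answer: [[2, 3, 58], [7, 4]]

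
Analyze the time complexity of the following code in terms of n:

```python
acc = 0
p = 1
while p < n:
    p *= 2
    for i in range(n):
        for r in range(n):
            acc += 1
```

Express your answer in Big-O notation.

Each loop level contributes: log n × n × n. Multiplying the contributions gives O(n^2 log n).

Answer: O(n^2 log n)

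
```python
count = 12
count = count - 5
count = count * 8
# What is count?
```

Trace:
`count = 12` → count = 12
`count = count - 5` → count = 7
`count = count * 8` → count = 56
So count = 56

Answer: 56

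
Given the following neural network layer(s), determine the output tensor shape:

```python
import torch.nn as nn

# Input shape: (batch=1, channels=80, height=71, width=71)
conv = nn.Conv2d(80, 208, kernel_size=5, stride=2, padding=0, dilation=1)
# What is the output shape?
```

Input: (1, 80, 71, 71) -> Output: (1, 208, 34, 34)

Answer: (1, 208, 34, 34)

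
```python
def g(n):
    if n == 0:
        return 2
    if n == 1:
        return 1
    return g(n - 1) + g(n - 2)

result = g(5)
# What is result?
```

Build up from base cases: g(0)=2, g(1)=1, g(2)=3, g(3)=4, g(4)=7, g(5)=11

Answer: 11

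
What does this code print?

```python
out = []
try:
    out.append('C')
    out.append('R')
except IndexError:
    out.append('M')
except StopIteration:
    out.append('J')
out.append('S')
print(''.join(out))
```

Execution trace: 'C' (try body) → 'R' (try body, no exception) → 'S' (after the try/except). Output: CRS

Answer: CRS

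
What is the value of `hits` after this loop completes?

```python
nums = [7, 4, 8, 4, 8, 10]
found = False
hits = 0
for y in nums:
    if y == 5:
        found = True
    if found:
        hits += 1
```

Count elements after first 5 in [7, 4, 8, 4, 8, 10]
`hits` takes the values: 0

Answer: 0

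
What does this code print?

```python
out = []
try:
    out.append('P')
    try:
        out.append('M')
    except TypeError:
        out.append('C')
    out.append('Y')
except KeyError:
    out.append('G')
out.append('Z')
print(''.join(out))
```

Execution trace: 'P' (try body) → 'M' (inner try body, no exception) → 'Y' (try body, no exception) → 'Z' (after the try/except). Output: PMYZ

Answer: PMYZ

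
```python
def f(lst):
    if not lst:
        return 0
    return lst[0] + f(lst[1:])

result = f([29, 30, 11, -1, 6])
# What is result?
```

29 + 30 + 11 + (-1) + 6 + 0 = 75

Answer: 75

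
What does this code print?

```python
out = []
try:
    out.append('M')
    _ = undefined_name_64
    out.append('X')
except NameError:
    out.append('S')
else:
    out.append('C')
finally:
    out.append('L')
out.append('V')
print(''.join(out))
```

Execution trace: 'M' (try body) → 'S' (except NameError) → 'L' (finally) → 'V' (after the try/except). Output: MSLV

Answer: MSLV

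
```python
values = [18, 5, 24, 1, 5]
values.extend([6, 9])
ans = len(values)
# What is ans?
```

Trace:
`values = [18, 5, 24, 1, 5]` → values = [18, 5, 24, 1, 5]
`values.extend([6, 9])` → values = [18, 5, 24, 1, 5, 6, 9]
`ans = len(values)` → ans = 7
So ans = 7

Answer: 7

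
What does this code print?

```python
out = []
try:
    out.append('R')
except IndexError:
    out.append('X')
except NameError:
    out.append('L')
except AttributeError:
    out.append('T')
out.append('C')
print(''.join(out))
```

Execution trace: 'R' (try body, no exception) → 'C' (after the try/except). Output: RC

Answer: RC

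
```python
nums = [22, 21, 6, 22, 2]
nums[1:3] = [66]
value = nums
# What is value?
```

Trace:
`nums = [22, 21, 6, 22, 2]` → nums = [22, 21, 6, 22, 2]
`nums[1:3] = [66]` → nums = [22, 66, 22, 2]
`value = nums` → value = [22, 66, 22, 2]
So value = [22, 66, 22, 2]

Answer: [22, 66, 22, 2]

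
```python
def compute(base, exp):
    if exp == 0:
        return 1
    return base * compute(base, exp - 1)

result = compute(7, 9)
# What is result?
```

compute(7, 9) = 7 * 7 * 7 * 7 * 7 * 7 * 7 * 7 * 7 = 40353607

Answer: 40353607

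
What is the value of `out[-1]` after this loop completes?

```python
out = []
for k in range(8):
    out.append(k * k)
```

Last element of squares 0 to 7
`out` takes the values: [] → [0] → [0, 1] → [0, 1, 4] → [0, 1, 4, 9] → [0, 1, 4, 9, 16] → [0, 1, 4, 9, 16, 25] → [0, 1, 4, 9, 16, 25, 36] → [0, 1, 4, 9, 16, 25, 36, 49]
So `out[-1]` = 49

Answer: 49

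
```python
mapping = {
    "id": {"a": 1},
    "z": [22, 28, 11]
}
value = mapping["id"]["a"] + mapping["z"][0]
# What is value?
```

Trace:
`mapping = { ...` → mapping = {'id': {'a': 1}, 'z': [22, 28, 11]}
`value = mapping["id"]["a"] + mapping["z"][0]` → value = 23
So value = 23

Answer: 23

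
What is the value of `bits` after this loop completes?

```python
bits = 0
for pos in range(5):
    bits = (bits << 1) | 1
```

Build 5 consecutive 1-bits: 0b11111
`bits` takes the values: 0 → 1 → 3 → 7 → 15 → 31

Answer: 31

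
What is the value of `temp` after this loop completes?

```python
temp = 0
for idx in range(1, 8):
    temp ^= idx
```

XOR of 1 to 7
`temp` takes the values: 0 → 1 → 3 → 0 → 4 → 1 → 7 → 0

Answer: 0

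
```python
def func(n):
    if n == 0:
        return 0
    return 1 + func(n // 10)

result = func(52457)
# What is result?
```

Count of digits of 52457: 5

Answer: 5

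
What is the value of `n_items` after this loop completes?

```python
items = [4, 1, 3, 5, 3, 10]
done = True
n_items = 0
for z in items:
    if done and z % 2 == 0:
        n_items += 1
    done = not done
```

Count even values at even positions
`n_items` takes the values: 0 → 1

Answer: 1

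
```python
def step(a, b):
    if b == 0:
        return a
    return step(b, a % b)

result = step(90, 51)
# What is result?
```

step(90, 51) -> step(51, 39) -> step(39, 12) -> step(12, 3) -> step(3, 0) -> 3

Answer: 3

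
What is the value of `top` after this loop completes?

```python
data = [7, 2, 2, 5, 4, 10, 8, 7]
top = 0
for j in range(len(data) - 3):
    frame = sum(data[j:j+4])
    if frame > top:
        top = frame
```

Max sum of 4-element window in [7, 2, 2, 5, 4, 10, 8, 7]
`top` takes the values: 0 → 16 → 21 → 27 → 29

Answer: 29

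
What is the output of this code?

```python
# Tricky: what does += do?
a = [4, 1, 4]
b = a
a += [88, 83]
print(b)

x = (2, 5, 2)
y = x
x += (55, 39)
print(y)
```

Key concept: += behavior differs for mutable vs immutable.
Step by step:
`a = [4, 1, 4]` → a = [4, 1, 4]
`b = a` → b = [4, 1, 4] (same object as a)
`a += [88, 83]` → a = [4, 1, 4, 88, 83] (same object as b); b = [4, 1, 4, 88, 83] (same object as a)
`print(b)` → prints [4, 1, 4, 88, 83]
`x = (2, 5, 2)` → x = (2, 5, 2)
`y = x` → y = (2, 5, 2)
`x += (55, 39)` → x = (2, 5, 2, 55, 39)
`print(y)` → prints (2, 5, 2)

Answer:
[4, 1, 4, 88, 83]
(2, 5, 2)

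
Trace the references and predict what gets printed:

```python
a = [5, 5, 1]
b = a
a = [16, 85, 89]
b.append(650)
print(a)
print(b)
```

Key concept: rebinding vs mutation: a is rebound to a new list, b still points at the original.
Step by step:
`a = [5, 5, 1]` → a = [5, 5, 1]
`b = a` → b = [5, 5, 1] (same object as a)
`a = [16, 85, 89]` → a = [16, 85, 89]
`b.append(650)` → b = [5, 5, 1, 650]
`print(a)` → prints [16, 85, 89]
`print(b)` → prints [5, 5, 1, 650]

Answer:
[16, 85, 89]
[5, 5, 1, 650]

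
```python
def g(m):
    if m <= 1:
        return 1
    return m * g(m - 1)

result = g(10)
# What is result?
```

g(10) = 10 * 9 * 8 * 7 * 6 * 5 * 4 * 3 * 2 * 1 = 3628800

Answer: 3628800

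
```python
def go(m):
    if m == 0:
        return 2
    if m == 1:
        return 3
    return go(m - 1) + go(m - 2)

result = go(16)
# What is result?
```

Build up from base cases: go(0)=2, go(1)=3, go(2)=5, go(3)=8, go(4)=13, go(5)=21, go(6)=34, ..., go(16)=4181

Answer: 4181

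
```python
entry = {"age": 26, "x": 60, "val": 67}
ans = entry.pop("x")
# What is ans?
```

Trace:
`entry = {"age": 26, "x": 60, "val": 67}` → entry = {'age': 26, 'x': 60, 'val': 67}
`ans = entry.pop("x")` → entry = {'age': 26, 'val': 67}; ans = 60
So ans = 60

Answer: 60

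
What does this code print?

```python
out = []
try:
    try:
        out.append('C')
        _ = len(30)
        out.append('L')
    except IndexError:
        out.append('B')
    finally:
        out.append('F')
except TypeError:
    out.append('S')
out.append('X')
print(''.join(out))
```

Execution trace: 'C' (try body) → 'F' (finally) → 'S' (outer except TypeError) → 'X' (after the try/except). Output: CFSX

Answer: CFSX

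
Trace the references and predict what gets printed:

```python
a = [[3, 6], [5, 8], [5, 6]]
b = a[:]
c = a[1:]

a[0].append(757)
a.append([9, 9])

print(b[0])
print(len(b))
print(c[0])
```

Key concept: slice with nested mutation.
Step by step:
`a = [[3, 6], [5, 8], [5, 6]]` → a = [[3, 6], [5, 8], [5, 6]]
`b = a[:]` → b = [[3, 6], [5, 8], [5, 6]]
`c = a[1:]` → c = [[5, 8], [5, 6]]
`a[0].append(757)` → a = [[3, 6, 757], [5, 8], [5, 6]]; b = [[3, 6, 757], [5, 8], [5, 6]]
`a.append([9, 9])` → a = [[3, 6, 757], [5, 8], [5, 6], [9, 9]]
`print(b[0])` → prints [3, 6, 757]
`print(len(b))` → prints 3
`print(c[0])` → prints [5, 8]

Answer:
[3, 6, 757]
3
[5, 8]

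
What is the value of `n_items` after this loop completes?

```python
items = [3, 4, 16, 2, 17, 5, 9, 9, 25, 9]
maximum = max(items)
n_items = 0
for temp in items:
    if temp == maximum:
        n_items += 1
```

Count of max value 25 in [3, 4, 16, 2, 17, 5, 9, 9, 25, 9]
`n_items` takes the values: 0 → 1

Answer: 1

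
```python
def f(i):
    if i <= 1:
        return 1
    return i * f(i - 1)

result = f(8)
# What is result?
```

f(8) = 8 * 7 * 6 * 5 * 4 * 3 * 2 * 1 = 40320

Answer: 40320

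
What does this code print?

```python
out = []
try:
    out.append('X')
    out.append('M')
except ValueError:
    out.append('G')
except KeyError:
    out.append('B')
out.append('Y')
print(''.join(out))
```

Execution trace: 'X' (try body) → 'M' (try body, no exception) → 'Y' (after the try/except). Output: XMY

Answer: XMY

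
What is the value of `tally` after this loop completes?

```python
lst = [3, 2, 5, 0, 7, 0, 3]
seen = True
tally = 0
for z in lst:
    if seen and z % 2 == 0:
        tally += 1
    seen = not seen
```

Count even values at even positions
`tally` takes the values: 0

Answer: 0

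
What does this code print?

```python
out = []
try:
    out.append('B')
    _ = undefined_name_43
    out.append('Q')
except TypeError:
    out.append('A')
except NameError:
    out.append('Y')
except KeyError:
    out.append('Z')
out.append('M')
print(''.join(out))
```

Execution trace: 'B' (try body) → 'Y' (except NameError) → 'M' (after the try/except). Output: BYM

Answer: BYM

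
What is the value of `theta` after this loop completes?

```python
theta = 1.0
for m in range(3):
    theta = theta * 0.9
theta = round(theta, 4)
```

Exponential decay: 1.0 * 0.9^3
`theta` takes the values: 1.0 → 0.9 → 0.81 → 0.729

Answer: 0.729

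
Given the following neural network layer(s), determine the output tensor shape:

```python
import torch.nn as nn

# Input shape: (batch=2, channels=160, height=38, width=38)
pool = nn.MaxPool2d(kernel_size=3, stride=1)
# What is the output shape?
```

Input: (2, 160, 38, 38) -> Output: (2, 160, 36, 36)

Answer: (2, 160, 36, 36)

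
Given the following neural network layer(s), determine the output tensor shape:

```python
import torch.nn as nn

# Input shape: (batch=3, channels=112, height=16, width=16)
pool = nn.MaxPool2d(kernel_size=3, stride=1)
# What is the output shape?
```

Input: (3, 112, 16, 16) -> Output: (3, 112, 14, 14)

Answer: (3, 112, 14, 14)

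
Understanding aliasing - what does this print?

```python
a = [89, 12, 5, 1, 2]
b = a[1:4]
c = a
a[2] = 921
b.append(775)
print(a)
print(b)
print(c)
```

Key concept: slice vs alias.
Step by step:
`a = [89, 12, 5, 1, 2]` → a = [89, 12, 5, 1, 2]
`b = a[1:4]` → b = [12, 5, 1]
`c = a` → c = [89, 12, 5, 1, 2] (same object as a)
`a[2] = 921` → a = [89, 12, 921, 1, 2] (same object as c); c = [89, 12, 921, 1, 2] (same object as a)
`b.append(775)` → b = [12, 5, 1, 775]
`print(a)` → prints [89, 12, 921, 1, 2]
`print(b)` → prints [12, 5, 1, 775]
`print(c)` → prints [89, 12, 921, 1, 2]

Answer:
[89, 12, 921, 1, 2]
[12, 5, 1, 775]
[89, 12, 921, 1, 2]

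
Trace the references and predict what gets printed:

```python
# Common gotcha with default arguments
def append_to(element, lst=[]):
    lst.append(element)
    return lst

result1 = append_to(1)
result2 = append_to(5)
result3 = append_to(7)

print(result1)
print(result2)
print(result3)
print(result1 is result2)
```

Key concept: mutable default argument gotcha.
Step by step:
`result1 = append_to(1)` → result1 = [1]
`result2 = append_to(5)` → result1 = [1, 5] (same object as result2); result2 = [1, 5] (same object as result1)
`result3 = append_to(7)` → result1 = [1, 5, 7] (same object as result2, result3); result2 = [1, 5, 7] (same object as result1, result3); result3 = [1, 5, 7] (same object as result1, result2)
`print(result1)` → prints [1, 5, 7]
`print(result2)` → prints [1, 5, 7]
`print(result3)` → prints [1, 5, 7]
`print(result1 is result2)` → prints True

Answer:
[1, 5, 7]
[1, 5, 7]
[1, 5, 7]
True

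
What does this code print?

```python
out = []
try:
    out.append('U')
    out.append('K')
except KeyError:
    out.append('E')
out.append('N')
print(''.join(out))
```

Execution trace: 'U' (try body) → 'K' (try body, no exception) → 'N' (after the try/except). Output: UKN

Answer: UKN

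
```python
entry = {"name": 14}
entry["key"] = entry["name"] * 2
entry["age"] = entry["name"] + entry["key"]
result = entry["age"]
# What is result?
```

Trace:
`entry = {"name": 14}` → entry = {'name': 14}
`entry["key"] = entry["name"] * 2` → entry = {'name': 14, 'key': 28}
`entry["age"] = entry["name"] + entry["key"]` → entry = {'name': 14, 'key': 28, 'age': 42}
`result = entry["age"]` → result = 42
So result = 42

Answer: 42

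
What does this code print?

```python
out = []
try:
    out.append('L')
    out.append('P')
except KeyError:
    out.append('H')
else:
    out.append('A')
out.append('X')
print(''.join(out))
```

Execution trace: 'L' (try body) → 'P' (try body, no exception) → 'A' (else) → 'X' (after the try/except). Output: LPAX

Answer: LPAX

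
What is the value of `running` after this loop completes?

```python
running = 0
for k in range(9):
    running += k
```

Sum of 0 to 8 = 36
`running` takes the values: 0 → 1 → 3 → 6 → 10 → 15 → 21 → 28 → 36

Answer: 36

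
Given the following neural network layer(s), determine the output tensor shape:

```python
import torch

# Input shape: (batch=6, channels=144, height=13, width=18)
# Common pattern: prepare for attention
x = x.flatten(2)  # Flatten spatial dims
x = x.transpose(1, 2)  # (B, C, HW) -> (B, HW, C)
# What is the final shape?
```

Input: (6, 144, 13, 18) -> after flatten(2): (6, 144, 234) -> Output: (6, 234, 144)

Answer: (6, 234, 144)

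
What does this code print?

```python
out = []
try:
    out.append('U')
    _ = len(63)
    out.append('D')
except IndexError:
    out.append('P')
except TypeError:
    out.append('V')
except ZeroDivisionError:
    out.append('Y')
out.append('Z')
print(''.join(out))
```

Execution trace: 'U' (try body) → 'V' (except TypeError) → 'Z' (after the try/except). Output: UVZ

Answer: UVZ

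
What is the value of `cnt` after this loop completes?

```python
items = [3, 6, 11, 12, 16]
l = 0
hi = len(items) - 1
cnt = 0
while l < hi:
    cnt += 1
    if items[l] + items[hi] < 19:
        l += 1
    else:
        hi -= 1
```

Steps to find pair summing to 19
`cnt` takes the values: 0 → 1 → 2 → 3 → 4

Answer: 4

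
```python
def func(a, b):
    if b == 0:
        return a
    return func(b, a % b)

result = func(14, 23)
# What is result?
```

func(14, 23) -> func(23, 14) -> func(14, 9) -> func(9, 5) -> func(5, 4) -> func(4, 1) -> func(1, 0) -> 1

Answer: 1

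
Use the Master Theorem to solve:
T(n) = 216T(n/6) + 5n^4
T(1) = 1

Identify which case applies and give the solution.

a=216, b=6, f(n)=5n^4. log_6(216) = 3. Since c=4 > 3 and the regularity condition holds (216(n/6)^4 = (216/6^4)n^4 with 216/6^4 < 1), Case 3 applies: T(n) = Θ(f(n)) = O(n^4).

Answer: O(n^4) - Case 3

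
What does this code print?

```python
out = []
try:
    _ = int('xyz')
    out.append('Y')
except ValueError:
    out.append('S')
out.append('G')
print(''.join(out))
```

Execution trace: 'S' (except ValueError) → 'G' (after the try/except). Output: SG

Answer: SG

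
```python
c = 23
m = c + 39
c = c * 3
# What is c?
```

Trace:
`c = 23` → c = 23
`m = c + 39` → m = 62
`c = c * 3` → c = 69
So c = 69

Answer: 69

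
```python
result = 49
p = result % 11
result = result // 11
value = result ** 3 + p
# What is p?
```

Trace:
`result = 49` → result = 49
`p = result % 11` → p = 5
`result = result // 11` → result = 4
`value = result ** 3 + p` → value = 69
So p = 5

Answer: 5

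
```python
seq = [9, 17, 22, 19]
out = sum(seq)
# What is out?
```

Trace:
`seq = [9, 17, 22, 19]` → seq = [9, 17, 22, 19]
`out = sum(seq)` → out = 67
So out = 67

Answer: 67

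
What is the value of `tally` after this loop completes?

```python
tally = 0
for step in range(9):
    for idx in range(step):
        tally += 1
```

Triangle number: 0+1+2+...+8
`tally` takes the values: 0 → 1 → 2 → 3 → 4 → 5 → 6 → 7 → 8 → 9 → 10 → 11 → 12 → 13 → 14 → 15 → 16 → 17 → 18 → 19 → 20 → 21 → 22 → 23 → 24 → 25 → 26 → 27 → 28 → 29 → 30 → 31 → 32 → 33 → 34 → 35 → 36

Answer: 36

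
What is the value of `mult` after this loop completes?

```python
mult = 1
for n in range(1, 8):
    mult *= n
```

7! = 5040
`mult` takes the values: 1 → 2 → 6 → 24 → 120 → 720 → 5040

Answer: 5040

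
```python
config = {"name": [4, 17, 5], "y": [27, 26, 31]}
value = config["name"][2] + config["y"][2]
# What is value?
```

Trace:
`config = {"name": [4, 17, 5], "y": [27, 26, 31]}` → config = {'name': [4, 17, 5], 'y': [27, 26, 31]}
`value = config["name"][2] + config["y"][2]` → value = 36
So value = 36

Answer: 36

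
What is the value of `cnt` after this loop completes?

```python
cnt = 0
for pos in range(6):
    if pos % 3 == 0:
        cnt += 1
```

Count numbers divisible by 3 in range(6)
`cnt` takes the values: 0 → 1 → 2

Answer: 2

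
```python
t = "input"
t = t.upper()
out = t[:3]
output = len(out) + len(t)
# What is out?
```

Trace:
`t = "input"` → t = 'input'
`t = t.upper()` → t = 'INPUT'
`out = t[:3]` → out = 'INP'
`output = len(out) + len(t)` → output = 8
So out = 'INP'

Answer: 'INP'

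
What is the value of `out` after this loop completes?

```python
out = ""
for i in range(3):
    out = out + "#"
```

Repeat '#' 3 times
`out` takes the values: "" → "#" → "##" → "###"

Answer: "###"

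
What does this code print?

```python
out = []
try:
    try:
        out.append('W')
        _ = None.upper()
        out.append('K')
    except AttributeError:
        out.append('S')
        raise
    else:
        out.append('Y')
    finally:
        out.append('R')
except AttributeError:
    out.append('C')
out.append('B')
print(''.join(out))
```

Execution trace: 'W' (inner try body) → 'S' (inner except AttributeError) → 'R' (inner finally) → 'C' (outer except AttributeError) → 'B' (after the try/except). Output: WSRCB

Answer: WSRCB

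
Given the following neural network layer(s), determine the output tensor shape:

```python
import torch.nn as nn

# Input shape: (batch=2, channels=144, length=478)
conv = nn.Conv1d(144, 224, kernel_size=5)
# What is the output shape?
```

Input: (2, 144, 478) -> Output: (2, 224, 474)

Answer: (2, 224, 474)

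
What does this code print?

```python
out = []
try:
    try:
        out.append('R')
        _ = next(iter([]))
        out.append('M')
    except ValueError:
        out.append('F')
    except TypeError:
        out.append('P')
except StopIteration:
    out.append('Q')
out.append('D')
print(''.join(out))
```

Execution trace: 'R' (try body) → 'Q' (outer except StopIteration) → 'D' (after the try/except). Output: RQD

Answer: RQD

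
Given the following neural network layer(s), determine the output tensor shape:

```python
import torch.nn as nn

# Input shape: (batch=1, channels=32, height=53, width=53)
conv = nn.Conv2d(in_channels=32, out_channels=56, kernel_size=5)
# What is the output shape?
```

Input: (1, 32, 53, 53) -> Output: (1, 56, 49, 49)

Answer: (1, 56, 49, 49)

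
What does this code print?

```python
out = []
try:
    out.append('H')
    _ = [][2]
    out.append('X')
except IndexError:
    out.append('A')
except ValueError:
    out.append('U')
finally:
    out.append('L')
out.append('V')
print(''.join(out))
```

Execution trace: 'H' (try body) → 'A' (except IndexError) → 'L' (finally) → 'V' (after the try/except). Output: HALV

Answer: HALV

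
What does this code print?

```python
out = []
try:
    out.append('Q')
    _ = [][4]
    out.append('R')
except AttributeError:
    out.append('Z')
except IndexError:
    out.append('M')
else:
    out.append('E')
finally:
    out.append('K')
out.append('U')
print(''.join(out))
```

Execution trace: 'Q' (try body) → 'M' (except IndexError) → 'K' (finally) → 'U' (after the try/except). Output: QMKU

Answer: QMKU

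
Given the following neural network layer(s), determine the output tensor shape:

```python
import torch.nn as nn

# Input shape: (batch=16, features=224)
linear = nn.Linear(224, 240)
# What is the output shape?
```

Input: (16, 224) -> Output: (16, 240)

Answer: (16, 240)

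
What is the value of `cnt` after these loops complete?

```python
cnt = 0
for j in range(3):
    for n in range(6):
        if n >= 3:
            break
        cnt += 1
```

Inner breaks at 3, outer runs 3 times
`cnt` takes the values: 0 → 1 → 2 → 3 → 4 → 5 → 6 → 7 → 8 → 9

Answer: 9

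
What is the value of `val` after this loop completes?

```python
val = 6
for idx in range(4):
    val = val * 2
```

Multiply by 2, 4 times: 6 * 2^4 = 96
`val` takes the values: 6 → 12 → 24 → 48 → 96

Answer: 96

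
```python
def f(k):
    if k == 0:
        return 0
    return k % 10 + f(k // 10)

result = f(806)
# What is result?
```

Sum of digits of 806: 6 + 0 + 8 = 14

Answer: 14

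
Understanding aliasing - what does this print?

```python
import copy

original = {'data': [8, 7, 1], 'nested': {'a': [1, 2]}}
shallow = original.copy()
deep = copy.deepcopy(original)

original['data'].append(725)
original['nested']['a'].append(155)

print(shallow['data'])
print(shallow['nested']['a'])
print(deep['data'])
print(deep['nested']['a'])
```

Key concept: comparing shallow vs deep copy.
Step by step:
`original = {'data': [8, 7, 1], 'nested': {'a': [1, 2]}}` → original = {'data': [8, 7, 1], 'nested': {'a': [1, 2]}}
`shallow = original.copy()` → shallow = {'data': [8, 7, 1], 'nested': {'a': [1, 2]}}
`deep = copy.deepcopy(original)` → deep = {'data': [8, 7, 1], 'nested': {'a': [1, 2]}}
`original['data'].append(725)` → original = {'data': [8, 7, 1, 725], 'nested': {'a': [1, 2]}}; shallow = {'data': [8, 7, 1, 725], 'nested': {'a': [1, 2]}}
`original['nested']['a'].append(155)` → original = {'data': [8, 7, 1, 725], 'nested': {'a': [1, 2, 155]}}; shallow = {'data': [8, 7, 1, 725], 'nested': {'a': [1, 2, 155]}}
`print(shallow['data'])` → prints [8, 7, 1, 725]
`print(shallow['nested']['a'])` → prints [1, 2, 155]
`print(deep['data'])` → prints [8, 7, 1]
`print(deep['nested']['a'])` → prints [1, 2]

Answer:
[8, 7, 1, 725]
[1, 2, 155]
[8, 7, 1]
[1, 2]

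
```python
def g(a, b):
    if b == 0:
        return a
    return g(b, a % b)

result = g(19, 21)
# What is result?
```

g(19, 21) -> g(21, 19) -> g(19, 2) -> g(2, 1) -> g(1, 0) -> 1

Answer: 1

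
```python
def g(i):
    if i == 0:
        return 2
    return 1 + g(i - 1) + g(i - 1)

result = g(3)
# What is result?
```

g(i) = 1 + 2·g(i-1), g(0)=2. Closed form: (2+1)·2^3 - 1 = 23.

Answer: 23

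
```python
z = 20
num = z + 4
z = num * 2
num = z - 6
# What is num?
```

Trace:
`z = 20` → z = 20
`num = z + 4` → num = 24
`z = num * 2` → z = 48
`num = z - 6` → num = 42
So num = 42

Answer: 42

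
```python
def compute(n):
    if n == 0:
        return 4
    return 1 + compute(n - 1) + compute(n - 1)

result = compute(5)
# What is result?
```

compute(n) = 1 + 2·compute(n-1), compute(0)=4. Closed form: (4+1)·2^5 - 1 = 159.

Answer: 159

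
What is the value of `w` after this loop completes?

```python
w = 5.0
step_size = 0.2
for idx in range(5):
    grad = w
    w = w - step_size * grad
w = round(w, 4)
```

Gradient descent: w = 5.0 * (1 - 0.2)^5
`w` takes the values: 5.0 → 4.0 → 3.2 → 2.56 → 2.048 → 1.6384

Answer: 1.6384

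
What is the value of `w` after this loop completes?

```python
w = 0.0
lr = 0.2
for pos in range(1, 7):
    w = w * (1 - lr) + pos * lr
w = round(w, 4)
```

Moving average with lr=0.2
`w` takes the values: 0.0 → 0.2 → 0.56 → 1.048 → 1.6384 → 2.31072 → 3.048576 → 3.0486

Answer: 3.0486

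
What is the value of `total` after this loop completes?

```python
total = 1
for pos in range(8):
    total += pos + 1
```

Start at 1, add 1 to 8 = 37
`total` takes the values: 1 → 2 → 4 → 7 → 11 → 16 → 22 → 29 → 37

Answer: 37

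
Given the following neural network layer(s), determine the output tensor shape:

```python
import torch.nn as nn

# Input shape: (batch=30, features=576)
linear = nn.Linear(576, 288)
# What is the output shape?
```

Input: (30, 576) -> Output: (30, 288)

Answer: (30, 288)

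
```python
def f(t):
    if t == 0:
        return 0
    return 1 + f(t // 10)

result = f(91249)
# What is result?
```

Count of digits of 91249: 5

Answer: 5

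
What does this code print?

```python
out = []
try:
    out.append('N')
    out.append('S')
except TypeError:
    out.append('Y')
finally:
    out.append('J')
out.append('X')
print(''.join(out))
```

Execution trace: 'N' (try body) → 'S' (try body, no exception) → 'J' (finally) → 'X' (after the try/except). Output: NSJX

Answer: NSJX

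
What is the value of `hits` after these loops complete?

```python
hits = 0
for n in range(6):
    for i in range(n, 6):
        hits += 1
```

Upper triangle: 6 + 5 + ... + 1
`hits` takes the values: 0 → 1 → 2 → 3 → 4 → 5 → 6 → 7 → 8 → 9 → 10 → 11 → 12 → 13 → 14 → 15 → 16 → 17 → 18 → 19 → 20 → 21

Answer: 21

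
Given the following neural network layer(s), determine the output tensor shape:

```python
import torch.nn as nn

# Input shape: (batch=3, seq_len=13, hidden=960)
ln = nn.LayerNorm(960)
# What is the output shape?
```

Input: (3, 13, 960) -> Output: (3, 13, 960)

Answer: (3, 13, 960)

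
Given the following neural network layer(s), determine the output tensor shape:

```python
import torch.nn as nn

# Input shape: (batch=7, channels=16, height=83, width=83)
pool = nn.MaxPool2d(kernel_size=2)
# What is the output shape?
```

Input: (7, 16, 83, 83) -> Output: (7, 16, 41, 41)

Answer: (7, 16, 41, 41)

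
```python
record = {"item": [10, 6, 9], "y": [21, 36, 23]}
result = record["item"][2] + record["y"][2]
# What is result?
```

Trace:
`record = {"item": [10, 6, 9], "y": [21, 36, 23]}` → record = {'item': [10, 6, 9], 'y': [21, 36, 23]}
`result = record["item"][2] + record["y"][2]` → result = 32
So result = 32

Answer: 32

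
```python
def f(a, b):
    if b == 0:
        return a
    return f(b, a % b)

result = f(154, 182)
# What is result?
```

f(154, 182) -> f(182, 154) -> f(154, 28) -> f(28, 14) -> f(14, 0) -> 14

Answer: 14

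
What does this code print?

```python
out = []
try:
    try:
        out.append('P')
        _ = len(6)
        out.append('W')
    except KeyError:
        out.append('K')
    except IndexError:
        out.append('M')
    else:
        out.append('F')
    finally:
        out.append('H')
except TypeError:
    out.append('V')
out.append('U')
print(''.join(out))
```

Execution trace: 'P' (try body) → 'H' (finally) → 'V' (outer except TypeError) → 'U' (after the try/except). Output: PHVU

Answer: PHVU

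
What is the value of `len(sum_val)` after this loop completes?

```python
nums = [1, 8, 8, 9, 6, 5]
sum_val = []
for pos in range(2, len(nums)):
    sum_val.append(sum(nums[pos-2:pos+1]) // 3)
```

Number of 3-element averages
`sum_val` takes the values: [] → [5] → [5, 8] → [5, 8, 7] → [5, 8, 7, 6]
So `len(sum_val)` = 4

Answer: 4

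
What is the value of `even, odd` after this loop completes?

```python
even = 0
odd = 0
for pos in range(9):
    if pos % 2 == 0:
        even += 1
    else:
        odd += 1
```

Count evens and odds in range(9)
`even, odd` takes the values: (0, 0) → (1, 0) → (1, 1) → (2, 1) → (2, 2) → (3, 2) → (3, 3) → (4, 3) → (4, 4) → (5, 4)

Answer: 5, 4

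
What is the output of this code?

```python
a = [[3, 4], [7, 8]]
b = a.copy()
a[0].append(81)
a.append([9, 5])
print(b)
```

Key concept: shallow copy with nested lists.
Step by step:
`a = [[3, 4], [7, 8]]` → a = [[3, 4], [7, 8]]
`b = a.copy()` → b = [[3, 4], [7, 8]]
`a[0].append(81)` → a = [[3, 4, 81], [7, 8]]; b = [[3, 4, 81], [7, 8]]
`a.append([9, 5])` → a = [[3, 4, 81], [7, 8], [9, 5]]
`print(b)` → prints [[3, 4, 81], [7, 8]]

Answer: [[3, 4, 81], [7, 8]]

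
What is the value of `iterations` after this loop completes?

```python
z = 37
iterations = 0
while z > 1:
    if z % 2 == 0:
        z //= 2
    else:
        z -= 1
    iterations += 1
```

Steps to reduce 37 to 1
`iterations` takes the values: 0 → 1 → 2 → 3 → 4 → 5 → 6 → 7

Answer: 7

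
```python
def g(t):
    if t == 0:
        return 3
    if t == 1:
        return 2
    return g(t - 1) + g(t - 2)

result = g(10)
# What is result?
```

Build up from base cases: g(0)=3, g(1)=2, g(2)=5, g(3)=7, g(4)=12, g(5)=19, g(6)=31, ..., g(10)=212

Answer: 212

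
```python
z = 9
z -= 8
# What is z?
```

Trace:
`z = 9` → z = 9
`z -= 8` → z = 1
So z = 1

Answer: 1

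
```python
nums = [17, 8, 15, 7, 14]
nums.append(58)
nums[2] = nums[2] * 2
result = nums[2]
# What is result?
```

Trace:
`nums = [17, 8, 15, 7, 14]` → nums = [17, 8, 15, 7, 14]
`nums.append(58)` → nums = [17, 8, 15, 7, 14, 58]
`nums[2] = nums[2] * 2` → nums = [17, 8, 30, 7, 14, 58]
`result = nums[2]` → result = 30
So result = 30

Answer: 30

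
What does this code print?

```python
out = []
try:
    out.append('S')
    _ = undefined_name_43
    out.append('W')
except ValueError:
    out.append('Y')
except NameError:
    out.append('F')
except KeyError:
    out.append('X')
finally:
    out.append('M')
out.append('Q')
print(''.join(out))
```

Execution trace: 'S' (try body) → 'F' (except NameError) → 'M' (finally) → 'Q' (after the try/except). Output: SFMQ

Answer: SFMQ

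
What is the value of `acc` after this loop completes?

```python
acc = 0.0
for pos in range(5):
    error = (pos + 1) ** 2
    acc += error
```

Sum of squared losses 1² + 2² + ... + 5²
`acc` takes the values: 0.0 → 1.0 → 5.0 → 14.0 → 30.0 → 55.0

Answer: 55.0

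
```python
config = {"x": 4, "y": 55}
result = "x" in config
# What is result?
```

Trace:
`config = {"x": 4, "y": 55}` → config = {'x': 4, 'y': 55}
`result = "x" in config` → result = True
So result = True

Answer: True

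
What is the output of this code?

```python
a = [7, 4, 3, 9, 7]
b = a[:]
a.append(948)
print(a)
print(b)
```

Key concept: slice [:] creates copy.
Step by step:
`a = [7, 4, 3, 9, 7]` → a = [7, 4, 3, 9, 7]
`b = a[:]` → b = [7, 4, 3, 9, 7]
`a.append(948)` → a = [7, 4, 3, 9, 7, 948]
`print(a)` → prints [7, 4, 3, 9, 7, 948]
`print(b)` → prints [7, 4, 3, 9, 7]

Answer:
[7, 4, 3, 9, 7, 948]
[7, 4, 3, 9, 7]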